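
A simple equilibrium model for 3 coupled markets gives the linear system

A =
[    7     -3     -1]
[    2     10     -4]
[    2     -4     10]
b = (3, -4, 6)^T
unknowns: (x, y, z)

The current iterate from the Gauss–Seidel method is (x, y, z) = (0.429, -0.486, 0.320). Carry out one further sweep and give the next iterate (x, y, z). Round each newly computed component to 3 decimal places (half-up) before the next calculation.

One sweep:
  x = (3 - (-3)·-0.486 - (-1)·0.320) / (7) = 0.266
  y = (-4 - (2)·0.266 - (-4)·0.320) / (10) = -0.325
  z = (6 - (2)·0.266 - (-4)·-0.325) / (10) = 0.417

(0.266, -0.325, 0.417)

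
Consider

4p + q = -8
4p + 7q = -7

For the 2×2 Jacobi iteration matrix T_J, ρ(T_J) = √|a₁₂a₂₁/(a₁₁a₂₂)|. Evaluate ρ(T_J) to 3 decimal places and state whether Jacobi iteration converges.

a₁₂a₂₁/(a₁₁a₂₂) = (1)·(4) / ((4)·(7)) = 0.142857
ρ = √|0.142857| = √0.142857 = 0.378
ρ < 1, so Jacobi converges

0.378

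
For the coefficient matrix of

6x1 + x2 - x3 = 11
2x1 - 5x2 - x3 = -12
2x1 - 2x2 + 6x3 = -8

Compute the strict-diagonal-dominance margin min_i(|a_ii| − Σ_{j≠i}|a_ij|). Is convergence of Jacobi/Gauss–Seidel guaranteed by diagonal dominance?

row 1: |6| − (1+1) = 4
row 2: |-5| − (2+1) = 2
row 3: |6| − (2+2) = 2
minimum over rows = 2 → strictly diagonally dominant (convergence guaranteed)

2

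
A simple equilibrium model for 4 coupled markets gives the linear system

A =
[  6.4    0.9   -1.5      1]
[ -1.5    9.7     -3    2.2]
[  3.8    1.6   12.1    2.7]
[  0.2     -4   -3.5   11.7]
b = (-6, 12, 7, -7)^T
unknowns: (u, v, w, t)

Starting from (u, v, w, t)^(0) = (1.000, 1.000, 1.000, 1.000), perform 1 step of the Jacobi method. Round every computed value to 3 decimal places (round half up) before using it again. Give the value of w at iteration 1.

Iteration 1:
  u = (-6 - (0.9)·1.000 - (-1.5)·1.000 - (1)·1.000) / (6.4) = -1.000
  v = (12 - (-1.5)·1.000 - (-3)·1.000 - (2.2)·1.000) / (9.7) = 1.474
  w = (7 - (3.8)·1.000 - (1.6)·1.000 - (2.7)·1.000) / (12.1) = -0.091
  t = (-7 - (0.2)·1.000 - (-4)·1.000 - (-3.5)·1.000) / (11.7) = 0.026

-0.091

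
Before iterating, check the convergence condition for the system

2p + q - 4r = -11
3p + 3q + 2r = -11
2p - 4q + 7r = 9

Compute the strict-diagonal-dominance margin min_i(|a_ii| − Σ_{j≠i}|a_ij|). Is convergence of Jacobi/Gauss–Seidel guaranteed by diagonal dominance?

-3

row 1: |2| − (1+4) = -3
row 2: |3| − (3+2) = -2
row 3: |7| − (2+4) = 1
minimum over rows = -3 → not strictly diagonally dominant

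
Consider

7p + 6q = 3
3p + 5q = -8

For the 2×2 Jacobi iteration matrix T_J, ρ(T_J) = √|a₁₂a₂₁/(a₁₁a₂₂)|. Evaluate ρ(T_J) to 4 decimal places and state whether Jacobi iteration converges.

0.7171

a₁₂a₂₁/(a₁₁a₂₂) = (6)·(3) / ((7)·(5)) = 0.514286
ρ = √|0.514286| = √0.514286 = 0.7171
ρ < 1, so Jacobi converges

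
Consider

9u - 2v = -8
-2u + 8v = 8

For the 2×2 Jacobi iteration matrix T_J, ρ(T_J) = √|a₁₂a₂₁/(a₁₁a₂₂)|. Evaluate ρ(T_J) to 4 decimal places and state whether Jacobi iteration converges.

0.2357

a₁₂a₂₁/(a₁₁a₂₂) = (-2)·(-2) / ((9)·(8)) = 0.055556
ρ = √|0.055556| = √0.055556 = 0.2357
ρ < 1, so Jacobi converges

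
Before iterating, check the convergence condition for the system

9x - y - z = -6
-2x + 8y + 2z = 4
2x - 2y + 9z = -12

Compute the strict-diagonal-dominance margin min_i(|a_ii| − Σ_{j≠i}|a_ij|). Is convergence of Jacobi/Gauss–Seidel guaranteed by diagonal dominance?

4

row 1: |9| − (1+1) = 7
row 2: |8| − (2+2) = 4
row 3: |9| − (2+2) = 5
minimum over rows = 4 → strictly diagonally dominant (convergence guaranteed)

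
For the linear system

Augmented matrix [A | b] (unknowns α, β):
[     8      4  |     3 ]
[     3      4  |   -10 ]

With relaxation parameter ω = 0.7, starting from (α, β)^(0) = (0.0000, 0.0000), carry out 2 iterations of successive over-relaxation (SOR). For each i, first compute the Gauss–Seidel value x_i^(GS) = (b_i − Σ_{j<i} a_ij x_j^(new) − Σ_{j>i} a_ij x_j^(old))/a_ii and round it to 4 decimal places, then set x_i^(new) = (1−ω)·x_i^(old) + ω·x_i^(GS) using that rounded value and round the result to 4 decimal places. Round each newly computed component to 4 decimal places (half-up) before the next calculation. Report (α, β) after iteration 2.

Iteration 1:
  α: GS value = (3 - (4)·0.0000) / (8) = 0.3750;  α ← (1−ω)·0.0000 + ω·0.3750 = 0.2625
  β: GS value = (-10 - (3)·0.2625) / (4) = -2.6969;  β ← (1−ω)·0.0000 + ω·-2.6969 = -1.8878
Iteration 2:
  α: GS value = (3 - (4)·-1.8878) / (8) = 1.3189;  α ← (1−ω)·0.2625 + ω·1.3189 = 1.0020
  β: GS value = (-10 - (3)·1.0020) / (4) = -3.2515;  β ← (1−ω)·-1.8878 + ω·-3.2515 = -2.8424

(1.0020, -2.8424)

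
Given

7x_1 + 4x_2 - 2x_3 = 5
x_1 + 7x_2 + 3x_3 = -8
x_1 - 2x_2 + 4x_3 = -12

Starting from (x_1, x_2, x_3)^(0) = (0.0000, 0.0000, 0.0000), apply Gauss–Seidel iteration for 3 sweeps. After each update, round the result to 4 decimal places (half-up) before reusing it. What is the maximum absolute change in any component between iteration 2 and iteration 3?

Iteration 1:
  x_1 = (5 - (4)·0.0000 - (-2)·0.0000) / (7) = 0.7143
  x_2 = (-8 - (1)·0.7143 - (3)·0.0000) / (7) = -1.2449
  x_3 = (-12 - (1)·0.7143 - (-2)·-1.2449) / (4) = -3.8010
Iteration 2:
  x_1 = (5 - (4)·-1.2449 - (-2)·-3.8010) / (7) = 0.3397
  x_2 = (-8 - (1)·0.3397 - (3)·-3.8010) / (7) = 0.4376
  x_3 = (-12 - (1)·0.3397 - (-2)·0.4376) / (4) = -2.8661
Iteration 3:
  x_1 = (5 - (4)·0.4376 - (-2)·-2.8661) / (7) = -0.3547
  x_2 = (-8 - (1)·-0.3547 - (3)·-2.8661) / (7) = 0.1361
  x_3 = (-12 - (1)·-0.3547 - (-2)·0.1361) / (4) = -2.8433
Change: (-0.6944, -0.3015, 0.0228) → max |·| = 0.6944

0.6944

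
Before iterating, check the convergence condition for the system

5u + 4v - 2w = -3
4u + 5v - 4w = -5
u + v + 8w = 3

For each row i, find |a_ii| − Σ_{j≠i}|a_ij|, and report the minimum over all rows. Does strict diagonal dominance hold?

-3

row 1: |5| − (4+2) = -1
row 2: |5| − (4+4) = -3
row 3: |8| − (1+1) = 6
minimum over rows = -3 → not strictly diagonally dominant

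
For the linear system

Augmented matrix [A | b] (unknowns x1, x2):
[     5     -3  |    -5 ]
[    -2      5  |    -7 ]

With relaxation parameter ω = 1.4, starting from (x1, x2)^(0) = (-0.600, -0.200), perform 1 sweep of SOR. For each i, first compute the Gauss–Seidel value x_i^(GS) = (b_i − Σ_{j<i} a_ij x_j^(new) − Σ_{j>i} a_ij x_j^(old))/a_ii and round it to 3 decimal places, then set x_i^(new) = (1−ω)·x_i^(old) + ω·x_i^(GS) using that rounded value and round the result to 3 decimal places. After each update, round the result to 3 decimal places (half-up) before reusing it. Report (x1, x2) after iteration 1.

(-1.328, -2.623)

Iteration 1:
  x1: GS value = (-5 - (-3)·-0.200) / (5) = -1.120;  x1 ← (1−ω)·-0.600 + ω·-1.120 = -1.328
  x2: GS value = (-7 - (-2)·-1.328) / (5) = -1.931;  x2 ← (1−ω)·-0.200 + ω·-1.931 = -2.623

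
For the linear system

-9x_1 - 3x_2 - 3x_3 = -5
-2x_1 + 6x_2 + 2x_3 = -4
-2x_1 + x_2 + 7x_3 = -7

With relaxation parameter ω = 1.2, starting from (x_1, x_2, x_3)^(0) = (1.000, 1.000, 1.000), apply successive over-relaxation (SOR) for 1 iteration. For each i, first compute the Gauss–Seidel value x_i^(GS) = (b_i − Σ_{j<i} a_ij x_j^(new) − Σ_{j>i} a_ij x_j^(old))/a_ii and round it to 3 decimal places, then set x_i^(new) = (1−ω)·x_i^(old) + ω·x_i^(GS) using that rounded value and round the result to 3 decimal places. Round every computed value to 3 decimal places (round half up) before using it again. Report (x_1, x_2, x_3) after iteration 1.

(-0.333, -1.533, -1.251)

Iteration 1:
  x_1: GS value = (-5 - (-3)·1.000 - (-3)·1.000) / (-9) = -0.111;  x_1 ← (1−ω)·1.000 + ω·-0.111 = -0.333
  x_2: GS value = (-4 - (-2)·-0.333 - (2)·1.000) / (6) = -1.111;  x_2 ← (1−ω)·1.000 + ω·-1.111 = -1.533
  x_3: GS value = (-7 - (-2)·-0.333 - (1)·-1.533) / (7) = -0.876;  x_3 ← (1−ω)·1.000 + ω·-0.876 = -1.251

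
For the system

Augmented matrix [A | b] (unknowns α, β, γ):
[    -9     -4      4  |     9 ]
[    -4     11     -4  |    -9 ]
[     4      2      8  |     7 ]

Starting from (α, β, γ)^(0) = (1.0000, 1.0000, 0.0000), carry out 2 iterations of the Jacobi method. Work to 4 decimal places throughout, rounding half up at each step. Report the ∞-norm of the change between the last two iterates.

1.5858

Iteration 1:
  α = (9 - (-4)·1.0000 - (4)·0.0000) / (-9) = -1.4444
  β = (-9 - (-4)·1.0000 - (-4)·0.0000) / (11) = -0.4545
  γ = (7 - (4)·1.0000 - (2)·1.0000) / (8) = 0.1250
Iteration 2:
  α = (9 - (-4)·-0.4545 - (4)·0.1250) / (-9) = -0.7424
  β = (-9 - (-4)·-1.4444 - (-4)·0.1250) / (11) = -1.2980
  γ = (7 - (4)·-1.4444 - (2)·-0.4545) / (8) = 1.7108
Change: (0.7020, -0.8435, 1.5858) → max |·| = 1.5858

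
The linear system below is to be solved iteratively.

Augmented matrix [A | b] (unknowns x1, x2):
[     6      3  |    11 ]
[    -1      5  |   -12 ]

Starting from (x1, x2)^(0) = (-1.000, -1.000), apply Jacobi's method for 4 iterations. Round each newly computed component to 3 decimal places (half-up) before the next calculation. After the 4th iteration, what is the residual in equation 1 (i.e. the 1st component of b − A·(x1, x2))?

Iteration 1:
  x1 = (11 - (3)·-1.000) / (6) = 2.333
  x2 = (-12 - (-1)·-1.000) / (5) = -2.600
Iteration 2:
  x1 = (11 - (3)·-2.600) / (6) = 3.133
  x2 = (-12 - (-1)·2.333) / (5) = -1.933
Iteration 3:
  x1 = (11 - (3)·-1.933) / (6) = 2.800
  x2 = (-12 - (-1)·3.133) / (5) = -1.773
Iteration 4:
  x1 = (11 - (3)·-1.773) / (6) = 2.720
  x2 = (-12 - (-1)·2.800) / (5) = -1.840
Residual b − A·x = (0.200, -0.080)

0.200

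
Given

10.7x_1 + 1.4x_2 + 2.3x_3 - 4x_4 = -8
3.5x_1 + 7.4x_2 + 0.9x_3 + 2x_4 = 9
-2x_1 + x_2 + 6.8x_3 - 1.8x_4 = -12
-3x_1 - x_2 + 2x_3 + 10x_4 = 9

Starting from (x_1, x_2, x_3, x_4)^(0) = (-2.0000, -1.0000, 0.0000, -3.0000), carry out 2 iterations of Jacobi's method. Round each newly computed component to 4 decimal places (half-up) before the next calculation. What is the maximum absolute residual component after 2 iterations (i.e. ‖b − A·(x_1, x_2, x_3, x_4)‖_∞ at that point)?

Iteration 1:
  x_1 = (-8 - (1.4)·-1.0000 - (2.3)·0.0000 - (-4)·-3.0000) / (10.7) = -1.7383
  x_2 = (9 - (3.5)·-2.0000 - (0.9)·0.0000 - (2)·-3.0000) / (7.4) = 2.9730
  x_3 = (-12 - (-2)·-2.0000 - (1)·-1.0000 - (-1.8)·-3.0000) / (6.8) = -3.0000
  x_4 = (9 - (-3)·-2.0000 - (-1)·-1.0000 - (2)·0.0000) / (10) = 0.2000
Iteration 2:
  x_1 = (-8 - (1.4)·2.9730 - (2.3)·-3.0000 - (-4)·0.2000) / (10.7) = -0.4170
  x_2 = (9 - (3.5)·-1.7383 - (0.9)·-3.0000 - (2)·0.2000) / (7.4) = 2.3492
  x_3 = (-12 - (-2)·-1.7383 - (1)·2.9730 - (-1.8)·0.2000) / (6.8) = -2.6602
  x_4 = (9 - (-3)·-1.7383 - (-1)·2.9730 - (2)·-3.0000) / (10) = 1.2758
Residual b − A·x = (4.3947, -7.0820, 5.2026, 2.6606); ∞-norm = 7.0820

7.0820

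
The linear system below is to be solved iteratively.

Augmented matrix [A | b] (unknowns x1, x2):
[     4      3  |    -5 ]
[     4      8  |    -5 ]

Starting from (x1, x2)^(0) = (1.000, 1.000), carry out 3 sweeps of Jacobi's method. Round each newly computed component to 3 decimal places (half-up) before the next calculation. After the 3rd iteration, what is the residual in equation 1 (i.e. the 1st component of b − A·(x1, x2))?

2.390

Iteration 1:
  x1 = (-5 - (3)·1.000) / (4) = -2.000
  x2 = (-5 - (4)·1.000) / (8) = -1.125
Iteration 2:
  x1 = (-5 - (3)·-1.125) / (4) = -0.406
  x2 = (-5 - (4)·-2.000) / (8) = 0.375
Iteration 3:
  x1 = (-5 - (3)·0.375) / (4) = -1.531
  x2 = (-5 - (4)·-0.406) / (8) = -0.422
Residual b − A·x = (2.390, 4.500)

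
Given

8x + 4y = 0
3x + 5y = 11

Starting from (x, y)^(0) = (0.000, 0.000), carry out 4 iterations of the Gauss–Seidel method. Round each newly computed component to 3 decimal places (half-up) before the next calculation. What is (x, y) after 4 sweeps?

(-1.529, 3.117)

Iteration 1:
  x = (0 - (4)·0.000) / (8) = 0.000
  y = (11 - (3)·0.000) / (5) = 2.200
Iteration 2:
  x = (0 - (4)·2.200) / (8) = -1.100
  y = (11 - (3)·-1.100) / (5) = 2.860
Iteration 3:
  x = (0 - (4)·2.860) / (8) = -1.430
  y = (11 - (3)·-1.430) / (5) = 3.058
Iteration 4:
  x = (0 - (4)·3.058) / (8) = -1.529
  y = (11 - (3)·-1.529) / (5) = 3.117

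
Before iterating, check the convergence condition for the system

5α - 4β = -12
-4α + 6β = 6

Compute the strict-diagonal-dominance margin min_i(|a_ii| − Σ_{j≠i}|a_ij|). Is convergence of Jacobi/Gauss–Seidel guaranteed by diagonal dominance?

row 1: |5| − (4) = 1
row 2: |6| − (4) = 2
minimum over rows = 1 → strictly diagonally dominant (convergence guaranteed)

1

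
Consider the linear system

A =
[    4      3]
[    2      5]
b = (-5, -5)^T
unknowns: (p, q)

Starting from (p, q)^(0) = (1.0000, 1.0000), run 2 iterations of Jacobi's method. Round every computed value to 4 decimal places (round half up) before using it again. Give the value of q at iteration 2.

-0.2000

Iteration 1:
  p = (-5 - (3)·1.0000) / (4) = -2.0000
  q = (-5 - (2)·1.0000) / (5) = -1.4000
Iteration 2:
  p = (-5 - (3)·-1.4000) / (4) = -0.2000
  q = (-5 - (2)·-2.0000) / (5) = -0.2000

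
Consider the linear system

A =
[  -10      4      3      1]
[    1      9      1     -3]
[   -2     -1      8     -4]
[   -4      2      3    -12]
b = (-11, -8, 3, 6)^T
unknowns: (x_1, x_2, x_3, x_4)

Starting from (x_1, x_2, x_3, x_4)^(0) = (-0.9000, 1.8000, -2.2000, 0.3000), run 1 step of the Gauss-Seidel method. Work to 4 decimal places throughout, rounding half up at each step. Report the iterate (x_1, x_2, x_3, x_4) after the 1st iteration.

(1.1900, -0.6767, 0.7379, -0.8250)

Iteration 1:
  x_1 = (-11 - (4)·1.8000 - (3)·-2.2000 - (1)·0.3000) / (-10) = 1.1900
  x_2 = (-8 - (1)·1.1900 - (1)·-2.2000 - (-3)·0.3000) / (9) = -0.6767
  x_3 = (3 - (-2)·1.1900 - (-1)·-0.6767 - (-4)·0.3000) / (8) = 0.7379
  x_4 = (6 - (-4)·1.1900 - (2)·-0.6767 - (3)·0.7379) / (-12) = -0.8250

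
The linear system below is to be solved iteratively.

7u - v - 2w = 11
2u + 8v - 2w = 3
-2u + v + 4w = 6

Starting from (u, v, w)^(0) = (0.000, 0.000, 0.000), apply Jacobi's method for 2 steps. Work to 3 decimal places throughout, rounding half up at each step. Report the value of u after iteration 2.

2.054

Iteration 1:
  u = (11 - (-1)·0.000 - (-2)·0.000) / (7) = 1.571
  v = (3 - (2)·0.000 - (-2)·0.000) / (8) = 0.375
  w = (6 - (-2)·0.000 - (1)·0.000) / (4) = 1.500
Iteration 2:
  u = (11 - (-1)·0.375 - (-2)·1.500) / (7) = 2.054
  v = (3 - (2)·1.571 - (-2)·1.500) / (8) = 0.357
  w = (6 - (-2)·1.571 - (1)·0.375) / (4) = 2.192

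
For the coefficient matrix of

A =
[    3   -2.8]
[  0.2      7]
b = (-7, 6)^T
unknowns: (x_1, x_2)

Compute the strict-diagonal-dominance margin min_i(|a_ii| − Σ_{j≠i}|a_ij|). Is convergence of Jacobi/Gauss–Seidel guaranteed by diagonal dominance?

0.2

row 1: |3| − (2.8) = 0.2
row 2: |7| − (0.2) = 6.8
minimum over rows = 0.2 → strictly diagonally dominant (convergence guaranteed)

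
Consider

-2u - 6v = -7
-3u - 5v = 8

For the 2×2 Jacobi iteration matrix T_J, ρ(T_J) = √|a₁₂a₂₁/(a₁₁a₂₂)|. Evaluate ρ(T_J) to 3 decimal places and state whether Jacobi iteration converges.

a₁₂a₂₁/(a₁₁a₂₂) = (-6)·(-3) / ((-2)·(-5)) = 1.800000
ρ = √|1.800000| = √1.800000 = 1.342
ρ > 1, so Jacobi diverges

1.342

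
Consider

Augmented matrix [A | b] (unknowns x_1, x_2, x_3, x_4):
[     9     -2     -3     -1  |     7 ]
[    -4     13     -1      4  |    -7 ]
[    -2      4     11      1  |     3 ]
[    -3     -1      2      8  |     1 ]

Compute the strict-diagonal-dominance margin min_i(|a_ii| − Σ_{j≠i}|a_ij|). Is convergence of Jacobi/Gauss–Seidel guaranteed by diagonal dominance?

row 1: |9| − (2+3+1) = 3
row 2: |13| − (4+1+4) = 4
row 3: |11| − (2+4+1) = 4
row 4: |8| − (3+1+2) = 2
minimum over rows = 2 → strictly diagonally dominant (convergence guaranteed)

2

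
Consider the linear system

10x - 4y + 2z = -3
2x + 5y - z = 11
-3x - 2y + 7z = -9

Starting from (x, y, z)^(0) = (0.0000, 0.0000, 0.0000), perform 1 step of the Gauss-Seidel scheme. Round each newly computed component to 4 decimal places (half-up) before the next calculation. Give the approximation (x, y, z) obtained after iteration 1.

Iteration 1:
  x = (-3 - (-4)·0.0000 - (2)·0.0000) / (10) = -0.3000
  y = (11 - (2)·-0.3000 - (-1)·0.0000) / (5) = 2.3200
  z = (-9 - (-3)·-0.3000 - (-2)·2.3200) / (7) = -0.7514

(-0.3000, 2.3200, -0.7514)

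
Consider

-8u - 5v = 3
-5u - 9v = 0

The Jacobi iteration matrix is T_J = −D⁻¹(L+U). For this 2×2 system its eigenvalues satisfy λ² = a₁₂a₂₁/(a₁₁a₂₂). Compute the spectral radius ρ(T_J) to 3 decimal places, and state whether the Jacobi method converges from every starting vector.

a₁₂a₂₁/(a₁₁a₂₂) = (-5)·(-5) / ((-8)·(-9)) = 0.347222
ρ = √|0.347222| = √0.347222 = 0.589
ρ < 1, so Jacobi converges

0.589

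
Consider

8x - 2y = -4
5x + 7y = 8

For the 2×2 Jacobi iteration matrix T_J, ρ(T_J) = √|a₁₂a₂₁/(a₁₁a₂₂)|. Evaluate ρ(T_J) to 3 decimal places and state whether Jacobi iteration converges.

0.423

a₁₂a₂₁/(a₁₁a₂₂) = (-2)·(5) / ((8)·(7)) = -0.178571
ρ = √|-0.178571| = √0.178571 = 0.423
ρ < 1, so Jacobi converges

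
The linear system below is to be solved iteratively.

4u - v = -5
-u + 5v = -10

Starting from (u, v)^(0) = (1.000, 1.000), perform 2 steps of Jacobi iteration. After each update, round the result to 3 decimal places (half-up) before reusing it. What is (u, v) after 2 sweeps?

(-1.700, -2.200)

Iteration 1:
  u = (-5 - (-1)·1.000) / (4) = -1.000
  v = (-10 - (-1)·1.000) / (5) = -1.800
Iteration 2:
  u = (-5 - (-1)·-1.800) / (4) = -1.700
  v = (-10 - (-1)·-1.000) / (5) = -2.200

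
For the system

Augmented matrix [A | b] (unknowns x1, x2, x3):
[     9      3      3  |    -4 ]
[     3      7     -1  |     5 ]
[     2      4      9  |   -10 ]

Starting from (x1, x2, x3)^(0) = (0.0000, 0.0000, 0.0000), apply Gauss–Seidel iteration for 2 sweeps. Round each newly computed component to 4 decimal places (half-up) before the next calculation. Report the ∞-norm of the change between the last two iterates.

0.2748

Iteration 1:
  x1 = (-4 - (3)·0.0000 - (3)·0.0000) / (9) = -0.4444
  x2 = (5 - (3)·-0.4444 - (-1)·0.0000) / (7) = 0.9047
  x3 = (-10 - (2)·-0.4444 - (4)·0.9047) / (9) = -1.4144
Iteration 2:
  x1 = (-4 - (3)·0.9047 - (3)·-1.4144) / (9) = -0.2745
  x2 = (5 - (3)·-0.2745 - (-1)·-1.4144) / (7) = 0.6299
  x3 = (-10 - (2)·-0.2745 - (4)·0.6299) / (9) = -1.3301
Change: (0.1699, -0.2748, 0.0843) → max |·| = 0.2748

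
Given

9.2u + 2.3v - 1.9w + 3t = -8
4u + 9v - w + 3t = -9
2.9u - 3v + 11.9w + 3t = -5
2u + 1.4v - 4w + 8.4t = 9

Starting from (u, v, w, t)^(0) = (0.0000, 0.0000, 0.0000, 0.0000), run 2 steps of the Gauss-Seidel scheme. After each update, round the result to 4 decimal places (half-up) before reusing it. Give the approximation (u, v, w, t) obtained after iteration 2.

(-1.1850, -0.9163, -0.6669, 1.1887)

Iteration 1:
  u = (-8 - (2.3)·0.0000 - (-1.9)·0.0000 - (3)·0.0000) / (9.2) = -0.8696
  v = (-9 - (4)·-0.8696 - (-1)·0.0000 - (3)·0.0000) / (9) = -0.6135
  w = (-5 - (2.9)·-0.8696 - (-3)·-0.6135 - (3)·0.0000) / (11.9) = -0.3629
  t = (9 - (2)·-0.8696 - (1.4)·-0.6135 - (-4)·-0.3629) / (8.4) = 1.2079
Iteration 2:
  u = (-8 - (2.3)·-0.6135 - (-1.9)·-0.3629 - (3)·1.2079) / (9.2) = -1.1850
  v = (-9 - (4)·-1.1850 - (-1)·-0.3629 - (3)·1.2079) / (9) = -0.9163
  w = (-5 - (2.9)·-1.1850 - (-3)·-0.9163 - (3)·1.2079) / (11.9) = -0.6669
  t = (9 - (2)·-1.1850 - (1.4)·-0.9163 - (-4)·-0.6669) / (8.4) = 1.1887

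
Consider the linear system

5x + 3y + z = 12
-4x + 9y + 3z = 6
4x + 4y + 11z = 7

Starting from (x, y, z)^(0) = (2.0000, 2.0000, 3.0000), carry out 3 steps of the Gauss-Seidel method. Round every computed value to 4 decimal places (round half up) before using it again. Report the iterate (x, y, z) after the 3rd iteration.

Iteration 1:
  x = (12 - (3)·2.0000 - (1)·3.0000) / (5) = 0.6000
  y = (6 - (-4)·0.6000 - (3)·3.0000) / (9) = -0.0667
  z = (7 - (4)·0.6000 - (4)·-0.0667) / (11) = 0.4424
Iteration 2:
  x = (12 - (3)·-0.0667 - (1)·0.4424) / (5) = 2.3515
  y = (6 - (-4)·2.3515 - (3)·0.4424) / (9) = 1.5643
  z = (7 - (4)·2.3515 - (4)·1.5643) / (11) = -0.7876
Iteration 3:
  x = (12 - (3)·1.5643 - (1)·-0.7876) / (5) = 1.6189
  y = (6 - (-4)·1.6189 - (3)·-0.7876) / (9) = 1.6487
  z = (7 - (4)·1.6189 - (4)·1.6487) / (11) = -0.5519

(1.6189, 1.6487, -0.5519)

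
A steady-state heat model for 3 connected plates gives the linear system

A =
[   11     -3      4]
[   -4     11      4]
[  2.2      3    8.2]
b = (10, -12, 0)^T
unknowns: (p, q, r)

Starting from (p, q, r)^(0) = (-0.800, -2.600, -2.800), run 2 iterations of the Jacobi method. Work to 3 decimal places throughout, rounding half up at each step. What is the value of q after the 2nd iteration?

Iteration 1:
  p = (10 - (-3)·-2.600 - (4)·-2.800) / (11) = 1.218
  q = (-12 - (-4)·-0.800 - (4)·-2.800) / (11) = -0.364
  r = (0 - (2.2)·-0.800 - (3)·-2.600) / (8.2) = 1.166
Iteration 2:
  p = (10 - (-3)·-0.364 - (4)·1.166) / (11) = 0.386
  q = (-12 - (-4)·1.218 - (4)·1.166) / (11) = -1.072
  r = (0 - (2.2)·1.218 - (3)·-0.364) / (8.2) = -0.194

-1.072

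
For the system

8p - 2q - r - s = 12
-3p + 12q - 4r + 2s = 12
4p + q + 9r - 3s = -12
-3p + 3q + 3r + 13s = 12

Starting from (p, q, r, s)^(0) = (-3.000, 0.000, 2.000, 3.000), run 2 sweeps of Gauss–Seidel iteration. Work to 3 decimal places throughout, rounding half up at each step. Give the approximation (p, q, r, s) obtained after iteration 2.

Iteration 1:
  p = (12 - (-2)·0.000 - (-1)·2.000 - (-1)·3.000) / (8) = 2.125
  q = (12 - (-3)·2.125 - (-4)·2.000 - (2)·3.000) / (12) = 1.698
  r = (-12 - (4)·2.125 - (1)·1.698 - (-3)·3.000) / (9) = -1.466
  s = (12 - (-3)·2.125 - (3)·1.698 - (3)·-1.466) / (13) = 1.360
Iteration 2:
  p = (12 - (-2)·1.698 - (-1)·-1.466 - (-1)·1.360) / (8) = 1.911
  q = (12 - (-3)·1.911 - (-4)·-1.466 - (2)·1.360) / (12) = 0.762
  r = (-12 - (4)·1.911 - (1)·0.762 - (-3)·1.360) / (9) = -1.814
  s = (12 - (-3)·1.911 - (3)·0.762 - (3)·-1.814) / (13) = 1.607

(1.911, 0.762, -1.814, 1.607)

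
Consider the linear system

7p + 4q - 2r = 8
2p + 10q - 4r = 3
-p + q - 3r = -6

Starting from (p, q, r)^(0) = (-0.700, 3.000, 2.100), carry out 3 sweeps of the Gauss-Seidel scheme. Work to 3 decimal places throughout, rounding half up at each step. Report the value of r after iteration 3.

Iteration 1:
  p = (8 - (4)·3.000 - (-2)·2.100) / (7) = 0.029
  q = (3 - (2)·0.029 - (-4)·2.100) / (10) = 1.134
  r = (-6 - (-1)·0.029 - (1)·1.134) / (-3) = 2.368
Iteration 2:
  p = (8 - (4)·1.134 - (-2)·2.368) / (7) = 1.171
  q = (3 - (2)·1.171 - (-4)·2.368) / (10) = 1.013
  r = (-6 - (-1)·1.171 - (1)·1.013) / (-3) = 1.947
Iteration 3:
  p = (8 - (4)·1.013 - (-2)·1.947) / (7) = 1.120
  q = (3 - (2)·1.120 - (-4)·1.947) / (10) = 0.855
  r = (-6 - (-1)·1.120 - (1)·0.855) / (-3) = 1.912

1.912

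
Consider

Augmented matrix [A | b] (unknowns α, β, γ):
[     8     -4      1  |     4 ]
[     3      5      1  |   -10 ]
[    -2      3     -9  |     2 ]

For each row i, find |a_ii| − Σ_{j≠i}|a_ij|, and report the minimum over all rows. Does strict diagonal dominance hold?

row 1: |8| − (4+1) = 3
row 2: |5| − (3+1) = 1
row 3: |-9| − (2+3) = 4
minimum over rows = 1 → strictly diagonally dominant (convergence guaranteed)

1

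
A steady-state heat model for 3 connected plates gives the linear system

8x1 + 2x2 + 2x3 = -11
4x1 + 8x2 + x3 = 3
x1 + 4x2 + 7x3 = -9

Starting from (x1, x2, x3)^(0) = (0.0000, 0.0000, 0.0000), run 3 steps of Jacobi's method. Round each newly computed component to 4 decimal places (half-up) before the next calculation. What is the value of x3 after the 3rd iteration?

Iteration 1:
  x1 = (-11 - (2)·0.0000 - (2)·0.0000) / (8) = -1.3750
  x2 = (3 - (4)·0.0000 - (1)·0.0000) / (8) = 0.3750
  x3 = (-9 - (1)·0.0000 - (4)·0.0000) / (7) = -1.2857
Iteration 2:
  x1 = (-11 - (2)·0.3750 - (2)·-1.2857) / (8) = -1.1473
  x2 = (3 - (4)·-1.3750 - (1)·-1.2857) / (8) = 1.2232
  x3 = (-9 - (1)·-1.3750 - (4)·0.3750) / (7) = -1.3036
Iteration 3:
  x1 = (-11 - (2)·1.2232 - (2)·-1.3036) / (8) = -1.3549
  x2 = (3 - (4)·-1.1473 - (1)·-1.3036) / (8) = 1.1116
  x3 = (-9 - (1)·-1.1473 - (4)·1.2232) / (7) = -1.8208

-1.8208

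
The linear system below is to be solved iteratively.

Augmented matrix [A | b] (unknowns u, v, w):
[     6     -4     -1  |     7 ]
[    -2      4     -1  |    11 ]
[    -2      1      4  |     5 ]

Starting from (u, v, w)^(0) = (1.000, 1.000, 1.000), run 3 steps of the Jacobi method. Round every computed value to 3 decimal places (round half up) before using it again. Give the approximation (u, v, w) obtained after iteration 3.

Iteration 1:
  u = (7 - (-4)·1.000 - (-1)·1.000) / (6) = 2.000
  v = (11 - (-2)·1.000 - (-1)·1.000) / (4) = 3.500
  w = (5 - (-2)·1.000 - (1)·1.000) / (4) = 1.500
Iteration 2:
  u = (7 - (-4)·3.500 - (-1)·1.500) / (6) = 3.750
  v = (11 - (-2)·2.000 - (-1)·1.500) / (4) = 4.125
  w = (5 - (-2)·2.000 - (1)·3.500) / (4) = 1.375
Iteration 3:
  u = (7 - (-4)·4.125 - (-1)·1.375) / (6) = 4.146
  v = (11 - (-2)·3.750 - (-1)·1.375) / (4) = 4.969
  w = (5 - (-2)·3.750 - (1)·4.125) / (4) = 2.094

(4.146, 4.969, 2.094)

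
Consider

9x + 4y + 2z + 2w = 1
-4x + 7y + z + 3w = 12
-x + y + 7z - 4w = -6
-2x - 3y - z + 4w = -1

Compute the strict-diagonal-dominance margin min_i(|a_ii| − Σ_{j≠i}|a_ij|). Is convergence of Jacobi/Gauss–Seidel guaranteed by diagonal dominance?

-2

row 1: |9| − (4+2+2) = 1
row 2: |7| − (4+1+3) = -1
row 3: |7| − (1+1+4) = 1
row 4: |4| − (2+3+1) = -2
minimum over rows = -2 → not strictly diagonally dominant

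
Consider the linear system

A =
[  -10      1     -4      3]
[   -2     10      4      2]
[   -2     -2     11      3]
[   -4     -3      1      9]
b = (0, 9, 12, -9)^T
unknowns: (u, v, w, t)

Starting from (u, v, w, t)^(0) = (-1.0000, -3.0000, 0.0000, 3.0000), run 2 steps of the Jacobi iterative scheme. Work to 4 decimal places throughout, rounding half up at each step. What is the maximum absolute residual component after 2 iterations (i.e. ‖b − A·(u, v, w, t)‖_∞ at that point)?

15.2302

Iteration 1:
  u = (0 - (1)·-3.0000 - (-4)·0.0000 - (3)·3.0000) / (-10) = 0.6000
  v = (9 - (-2)·-1.0000 - (4)·0.0000 - (2)·3.0000) / (10) = 0.1000
  w = (12 - (-2)·-1.0000 - (-2)·-3.0000 - (3)·3.0000) / (11) = -0.4545
  t = (-9 - (-4)·-1.0000 - (-3)·-3.0000 - (1)·0.0000) / (9) = -2.4444
Iteration 2:
  u = (0 - (1)·0.1000 - (-4)·-0.4545 - (3)·-2.4444) / (-10) = -0.5415
  v = (9 - (-2)·0.6000 - (4)·-0.4545 - (2)·-2.4444) / (10) = 1.6907
  w = (12 - (-2)·0.6000 - (-2)·0.1000 - (3)·-2.4444) / (11) = 1.8848
  t = (-9 - (-4)·0.6000 - (-3)·0.1000 - (1)·-0.4545) / (9) = -0.6495
Residual b − A·x = (2.3820, -15.2302, -4.4859, -2.1332); ∞-norm = 15.2302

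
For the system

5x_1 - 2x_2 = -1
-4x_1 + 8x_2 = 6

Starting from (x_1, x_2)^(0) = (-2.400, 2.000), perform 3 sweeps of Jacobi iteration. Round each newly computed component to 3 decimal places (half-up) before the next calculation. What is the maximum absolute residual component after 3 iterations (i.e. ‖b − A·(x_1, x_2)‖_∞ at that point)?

Iteration 1:
  x_1 = (-1 - (-2)·2.000) / (5) = 0.600
  x_2 = (6 - (-4)·-2.400) / (8) = -0.450
Iteration 2:
  x_1 = (-1 - (-2)·-0.450) / (5) = -0.380
  x_2 = (6 - (-4)·0.600) / (8) = 1.050
Iteration 3:
  x_1 = (-1 - (-2)·1.050) / (5) = 0.220
  x_2 = (6 - (-4)·-0.380) / (8) = 0.560
Residual b − A·x = (-0.980, 2.400); ∞-norm = 2.400

2.400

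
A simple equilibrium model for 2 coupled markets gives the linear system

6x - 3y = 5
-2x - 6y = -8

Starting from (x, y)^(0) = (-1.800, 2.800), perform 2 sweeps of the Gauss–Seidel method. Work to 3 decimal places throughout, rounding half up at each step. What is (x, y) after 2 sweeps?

(1.128, 0.957)

Iteration 1:
  x = (5 - (-3)·2.800) / (6) = 2.233
  y = (-8 - (-2)·2.233) / (-6) = 0.589
Iteration 2:
  x = (5 - (-3)·0.589) / (6) = 1.128
  y = (-8 - (-2)·1.128) / (-6) = 0.957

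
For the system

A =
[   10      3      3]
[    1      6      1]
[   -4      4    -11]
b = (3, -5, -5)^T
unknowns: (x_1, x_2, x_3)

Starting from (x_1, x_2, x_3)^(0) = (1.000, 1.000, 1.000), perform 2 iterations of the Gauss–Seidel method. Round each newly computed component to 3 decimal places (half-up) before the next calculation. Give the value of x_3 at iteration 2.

Iteration 1:
  x_1 = (3 - (3)·1.000 - (3)·1.000) / (10) = -0.300
  x_2 = (-5 - (1)·-0.300 - (1)·1.000) / (6) = -0.950
  x_3 = (-5 - (-4)·-0.300 - (4)·-0.950) / (-11) = 0.218
Iteration 2:
  x_1 = (3 - (3)·-0.950 - (3)·0.218) / (10) = 0.520
  x_2 = (-5 - (1)·0.520 - (1)·0.218) / (6) = -0.956
  x_3 = (-5 - (-4)·0.520 - (4)·-0.956) / (-11) = -0.082

-0.082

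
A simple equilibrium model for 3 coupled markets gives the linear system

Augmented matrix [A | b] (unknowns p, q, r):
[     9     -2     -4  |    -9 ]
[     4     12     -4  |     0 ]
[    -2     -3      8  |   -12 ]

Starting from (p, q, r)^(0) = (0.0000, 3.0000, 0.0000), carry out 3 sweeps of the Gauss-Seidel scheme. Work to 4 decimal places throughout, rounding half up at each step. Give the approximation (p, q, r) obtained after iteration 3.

(-1.8358, -0.0215, -1.9670)

Iteration 1:
  p = (-9 - (-2)·3.0000 - (-4)·0.0000) / (9) = -0.3333
  q = (0 - (4)·-0.3333 - (-4)·0.0000) / (12) = 0.1111
  r = (-12 - (-2)·-0.3333 - (-3)·0.1111) / (8) = -1.5417
Iteration 2:
  p = (-9 - (-2)·0.1111 - (-4)·-1.5417) / (9) = -1.6605
  q = (0 - (4)·-1.6605 - (-4)·-1.5417) / (12) = 0.0396
  r = (-12 - (-2)·-1.6605 - (-3)·0.0396) / (8) = -1.9003
Iteration 3:
  p = (-9 - (-2)·0.0396 - (-4)·-1.9003) / (9) = -1.8358
  q = (0 - (4)·-1.8358 - (-4)·-1.9003) / (12) = -0.0215
  r = (-12 - (-2)·-1.8358 - (-3)·-0.0215) / (8) = -1.9670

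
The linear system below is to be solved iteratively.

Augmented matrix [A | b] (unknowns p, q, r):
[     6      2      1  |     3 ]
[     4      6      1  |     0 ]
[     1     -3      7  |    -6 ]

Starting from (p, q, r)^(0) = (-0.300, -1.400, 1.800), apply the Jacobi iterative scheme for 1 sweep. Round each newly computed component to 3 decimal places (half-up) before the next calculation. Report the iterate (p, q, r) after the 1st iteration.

Iteration 1:
  p = (3 - (2)·-1.400 - (1)·1.800) / (6) = 0.667
  q = (0 - (4)·-0.300 - (1)·1.800) / (6) = -0.100
  r = (-6 - (1)·-0.300 - (-3)·-1.400) / (7) = -1.414

(0.667, -0.100, -1.414)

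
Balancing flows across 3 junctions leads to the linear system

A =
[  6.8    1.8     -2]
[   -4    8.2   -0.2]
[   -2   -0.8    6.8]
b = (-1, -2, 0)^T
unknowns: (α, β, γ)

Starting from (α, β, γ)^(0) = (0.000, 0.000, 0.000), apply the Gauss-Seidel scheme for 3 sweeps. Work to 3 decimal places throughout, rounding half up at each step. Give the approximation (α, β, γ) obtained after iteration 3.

Iteration 1:
  α = (-1 - (1.8)·0.000 - (-2)·0.000) / (6.8) = -0.147
  β = (-2 - (-4)·-0.147 - (-0.2)·0.000) / (8.2) = -0.316
  γ = (0 - (-2)·-0.147 - (-0.8)·-0.316) / (6.8) = -0.080
Iteration 2:
  α = (-1 - (1.8)·-0.316 - (-2)·-0.080) / (6.8) = -0.087
  β = (-2 - (-4)·-0.087 - (-0.2)·-0.080) / (8.2) = -0.288
  γ = (0 - (-2)·-0.087 - (-0.8)·-0.288) / (6.8) = -0.059
Iteration 3:
  α = (-1 - (1.8)·-0.288 - (-2)·-0.059) / (6.8) = -0.088
  β = (-2 - (-4)·-0.088 - (-0.2)·-0.059) / (8.2) = -0.288
  γ = (0 - (-2)·-0.088 - (-0.8)·-0.288) / (6.8) = -0.060

(-0.088, -0.288, -0.060)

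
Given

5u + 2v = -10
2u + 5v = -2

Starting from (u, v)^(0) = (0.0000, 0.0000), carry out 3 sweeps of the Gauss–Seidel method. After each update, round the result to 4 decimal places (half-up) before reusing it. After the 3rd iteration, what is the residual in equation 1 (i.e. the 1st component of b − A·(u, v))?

Iteration 1:
  u = (-10 - (2)·0.0000) / (5) = -2.0000
  v = (-2 - (2)·-2.0000) / (5) = 0.4000
Iteration 2:
  u = (-10 - (2)·0.4000) / (5) = -2.1600
  v = (-2 - (2)·-2.1600) / (5) = 0.4640
Iteration 3:
  u = (-10 - (2)·0.4640) / (5) = -2.1856
  v = (-2 - (2)·-2.1856) / (5) = 0.4742
Residual b − A·x = (-0.0204, 0.0002)

-0.0204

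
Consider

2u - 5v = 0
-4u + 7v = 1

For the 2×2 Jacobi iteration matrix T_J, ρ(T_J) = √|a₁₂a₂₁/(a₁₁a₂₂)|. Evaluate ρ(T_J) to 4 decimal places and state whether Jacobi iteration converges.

1.1952

a₁₂a₂₁/(a₁₁a₂₂) = (-5)·(-4) / ((2)·(7)) = 1.428571
ρ = √|1.428571| = √1.428571 = 1.1952
ρ > 1, so Jacobi diverges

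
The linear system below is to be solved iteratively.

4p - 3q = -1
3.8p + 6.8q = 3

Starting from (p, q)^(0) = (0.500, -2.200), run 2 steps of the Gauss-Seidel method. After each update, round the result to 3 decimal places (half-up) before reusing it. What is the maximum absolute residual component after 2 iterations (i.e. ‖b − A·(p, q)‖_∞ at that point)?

Iteration 1:
  p = (-1 - (-3)·-2.200) / (4) = -1.900
  q = (3 - (3.8)·-1.900) / (6.8) = 1.503
Iteration 2:
  p = (-1 - (-3)·1.503) / (4) = 0.877
  q = (3 - (3.8)·0.877) / (6.8) = -0.049
Residual b − A·x = (-4.655, 0.001); ∞-norm = 4.655

4.655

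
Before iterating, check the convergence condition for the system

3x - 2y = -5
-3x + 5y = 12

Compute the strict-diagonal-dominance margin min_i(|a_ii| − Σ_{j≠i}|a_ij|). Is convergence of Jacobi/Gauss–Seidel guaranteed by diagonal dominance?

1

row 1: |3| − (2) = 1
row 2: |5| − (3) = 2
minimum over rows = 1 → strictly diagonally dominant (convergence guaranteed)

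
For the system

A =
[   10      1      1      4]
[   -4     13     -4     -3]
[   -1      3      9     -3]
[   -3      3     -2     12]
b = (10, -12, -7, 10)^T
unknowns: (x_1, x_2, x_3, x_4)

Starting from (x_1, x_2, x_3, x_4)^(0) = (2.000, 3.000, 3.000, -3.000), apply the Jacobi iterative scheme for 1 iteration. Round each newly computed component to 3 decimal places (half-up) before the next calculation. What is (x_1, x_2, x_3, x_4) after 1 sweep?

(1.600, -0.077, -2.556, 1.083)

Iteration 1:
  x_1 = (10 - (1)·3.000 - (1)·3.000 - (4)·-3.000) / (10) = 1.600
  x_2 = (-12 - (-4)·2.000 - (-4)·3.000 - (-3)·-3.000) / (13) = -0.077
  x_3 = (-7 - (-1)·2.000 - (3)·3.000 - (-3)·-3.000) / (9) = -2.556
  x_4 = (10 - (-3)·2.000 - (3)·3.000 - (-2)·3.000) / (12) = 1.083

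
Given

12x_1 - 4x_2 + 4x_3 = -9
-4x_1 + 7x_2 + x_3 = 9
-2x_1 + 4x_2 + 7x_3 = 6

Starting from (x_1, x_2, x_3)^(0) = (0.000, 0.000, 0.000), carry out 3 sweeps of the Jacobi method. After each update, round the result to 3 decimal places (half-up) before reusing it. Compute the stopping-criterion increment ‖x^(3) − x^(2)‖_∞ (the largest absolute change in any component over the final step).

0.356

Iteration 1:
  x_1 = (-9 - (-4)·0.000 - (4)·0.000) / (12) = -0.750
  x_2 = (9 - (-4)·0.000 - (1)·0.000) / (7) = 1.286
  x_3 = (6 - (-2)·0.000 - (4)·0.000) / (7) = 0.857
Iteration 2:
  x_1 = (-9 - (-4)·1.286 - (4)·0.857) / (12) = -0.607
  x_2 = (9 - (-4)·-0.750 - (1)·0.857) / (7) = 0.735
  x_3 = (6 - (-2)·-0.750 - (4)·1.286) / (7) = -0.092
Iteration 3:
  x_1 = (-9 - (-4)·0.735 - (4)·-0.092) / (12) = -0.474
  x_2 = (9 - (-4)·-0.607 - (1)·-0.092) / (7) = 0.952
  x_3 = (6 - (-2)·-0.607 - (4)·0.735) / (7) = 0.264
Change: (0.133, 0.217, 0.356) → max |·| = 0.356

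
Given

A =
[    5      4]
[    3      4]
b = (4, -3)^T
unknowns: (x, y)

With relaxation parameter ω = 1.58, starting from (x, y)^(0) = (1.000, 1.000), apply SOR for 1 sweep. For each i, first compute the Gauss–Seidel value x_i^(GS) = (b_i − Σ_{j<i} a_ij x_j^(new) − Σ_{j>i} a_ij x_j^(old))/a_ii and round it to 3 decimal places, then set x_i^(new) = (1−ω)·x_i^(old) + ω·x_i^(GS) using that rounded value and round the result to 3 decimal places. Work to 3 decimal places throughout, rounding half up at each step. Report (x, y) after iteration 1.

(-0.580, -1.078)

Iteration 1:
  x: GS value = (4 - (4)·1.000) / (5) = 0.000;  x ← (1−ω)·1.000 + ω·0.000 = -0.580
  y: GS value = (-3 - (3)·-0.580) / (4) = -0.315;  y ← (1−ω)·1.000 + ω·-0.315 = -1.078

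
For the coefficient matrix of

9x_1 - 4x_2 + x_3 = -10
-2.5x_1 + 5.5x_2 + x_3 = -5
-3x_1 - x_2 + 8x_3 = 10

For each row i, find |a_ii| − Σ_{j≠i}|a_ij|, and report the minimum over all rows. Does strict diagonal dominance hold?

row 1: |9| − (4+1) = 4
row 2: |5.5| − (2.5+1) = 2
row 3: |8| − (3+1) = 4
minimum over rows = 2 → strictly diagonally dominant (convergence guaranteed)

2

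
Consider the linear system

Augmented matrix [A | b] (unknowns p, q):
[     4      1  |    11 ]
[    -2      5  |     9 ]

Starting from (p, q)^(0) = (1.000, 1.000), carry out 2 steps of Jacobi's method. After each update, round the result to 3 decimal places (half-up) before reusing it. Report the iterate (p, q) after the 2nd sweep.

Iteration 1:
  p = (11 - (1)·1.000) / (4) = 2.500
  q = (9 - (-2)·1.000) / (5) = 2.200
Iteration 2:
  p = (11 - (1)·2.200) / (4) = 2.200
  q = (9 - (-2)·2.500) / (5) = 2.800

(2.200, 2.800)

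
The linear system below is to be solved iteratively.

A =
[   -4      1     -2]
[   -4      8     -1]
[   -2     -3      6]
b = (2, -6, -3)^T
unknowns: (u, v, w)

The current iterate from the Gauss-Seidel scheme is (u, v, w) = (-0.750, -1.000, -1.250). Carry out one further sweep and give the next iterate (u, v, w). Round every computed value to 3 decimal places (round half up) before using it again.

One sweep:
  u = (2 - (1)·-1.000 - (-2)·-1.250) / (-4) = -0.125
  v = (-6 - (-4)·-0.125 - (-1)·-1.250) / (8) = -0.969
  w = (-3 - (-2)·-0.125 - (-3)·-0.969) / (6) = -1.026

(-0.125, -0.969, -1.026)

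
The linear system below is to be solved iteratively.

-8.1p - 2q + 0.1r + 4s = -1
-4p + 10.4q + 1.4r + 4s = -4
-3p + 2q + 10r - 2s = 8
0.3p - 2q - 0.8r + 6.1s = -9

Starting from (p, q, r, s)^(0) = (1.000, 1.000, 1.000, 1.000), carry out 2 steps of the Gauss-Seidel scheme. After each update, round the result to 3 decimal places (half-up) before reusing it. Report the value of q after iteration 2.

Iteration 1:
  p = (-1 - (-2)·1.000 - (0.1)·1.000 - (4)·1.000) / (-8.1) = 0.383
  q = (-4 - (-4)·0.383 - (1.4)·1.000 - (4)·1.000) / (10.4) = -0.757
  r = (8 - (-3)·0.383 - (2)·-0.757 - (-2)·1.000) / (10) = 1.266
  s = (-9 - (0.3)·0.383 - (-2)·-0.757 - (-0.8)·1.266) / (6.1) = -1.576
Iteration 2:
  p = (-1 - (-2)·-0.757 - (0.1)·1.266 - (4)·-1.576) / (-8.1) = -0.452
  q = (-4 - (-4)·-0.452 - (1.4)·1.266 - (4)·-1.576) / (10.4) = -0.123
  r = (8 - (-3)·-0.452 - (2)·-0.123 - (-2)·-1.576) / (10) = 0.374
  s = (-9 - (0.3)·-0.452 - (-2)·-0.123 - (-0.8)·0.374) / (6.1) = -1.444

-0.123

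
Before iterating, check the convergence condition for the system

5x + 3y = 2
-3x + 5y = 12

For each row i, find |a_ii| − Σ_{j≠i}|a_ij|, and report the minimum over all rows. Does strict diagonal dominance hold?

2

row 1: |5| − (3) = 2
row 2: |5| − (3) = 2
minimum over rows = 2 → strictly diagonally dominant (convergence guaranteed)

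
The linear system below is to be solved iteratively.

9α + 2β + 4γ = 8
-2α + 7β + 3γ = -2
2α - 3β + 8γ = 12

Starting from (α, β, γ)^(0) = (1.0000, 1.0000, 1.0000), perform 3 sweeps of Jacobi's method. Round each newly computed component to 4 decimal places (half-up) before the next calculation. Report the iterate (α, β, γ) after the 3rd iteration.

(0.5225, -0.7610, 1.0900)

Iteration 1:
  α = (8 - (2)·1.0000 - (4)·1.0000) / (9) = 0.2222
  β = (-2 - (-2)·1.0000 - (3)·1.0000) / (7) = -0.4286
  γ = (12 - (2)·1.0000 - (-3)·1.0000) / (8) = 1.6250
Iteration 2:
  α = (8 - (2)·-0.4286 - (4)·1.6250) / (9) = 0.2619
  β = (-2 - (-2)·0.2222 - (3)·1.6250) / (7) = -0.9187
  γ = (12 - (2)·0.2222 - (-3)·-0.4286) / (8) = 1.2837
Iteration 3:
  α = (8 - (2)·-0.9187 - (4)·1.2837) / (9) = 0.5225
  β = (-2 - (-2)·0.2619 - (3)·1.2837) / (7) = -0.7610
  γ = (12 - (2)·0.2619 - (-3)·-0.9187) / (8) = 1.0900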